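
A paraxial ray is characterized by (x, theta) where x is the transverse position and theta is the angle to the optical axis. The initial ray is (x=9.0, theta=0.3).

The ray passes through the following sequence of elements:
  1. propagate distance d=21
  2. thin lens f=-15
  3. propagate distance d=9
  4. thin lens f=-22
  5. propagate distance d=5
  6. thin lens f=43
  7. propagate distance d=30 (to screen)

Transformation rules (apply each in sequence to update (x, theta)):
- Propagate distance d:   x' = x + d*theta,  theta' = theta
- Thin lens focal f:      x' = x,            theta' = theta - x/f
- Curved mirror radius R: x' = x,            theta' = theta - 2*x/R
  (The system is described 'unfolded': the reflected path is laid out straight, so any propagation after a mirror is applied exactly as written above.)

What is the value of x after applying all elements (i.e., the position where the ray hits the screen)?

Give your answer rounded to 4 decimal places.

Initial: x=9.0000 theta=0.3000
After 1 (propagate distance d=21): x=15.3000 theta=0.3000
After 2 (thin lens f=-15): x=15.3000 theta=1.3200
After 3 (propagate distance d=9): x=27.1800 theta=1.3200
After 4 (thin lens f=-22): x=27.1800 theta=2811/1100 (≈2.5555)
After 5 (propagate distance d=5): x=43953/1100 (≈39.9573) theta=2811/1100 (≈2.5555)
After 6 (thin lens f=43): x=43953/1100 (≈39.9573) theta=3846/2365 (≈1.6262)
After 7 (propagate distance d=30 (to screen)): x=4197579/47300 (≈88.7437) theta=3846/2365 (≈1.6262)
Rounded to 4 decimal places: x = 88.7437

Answer: 88.7437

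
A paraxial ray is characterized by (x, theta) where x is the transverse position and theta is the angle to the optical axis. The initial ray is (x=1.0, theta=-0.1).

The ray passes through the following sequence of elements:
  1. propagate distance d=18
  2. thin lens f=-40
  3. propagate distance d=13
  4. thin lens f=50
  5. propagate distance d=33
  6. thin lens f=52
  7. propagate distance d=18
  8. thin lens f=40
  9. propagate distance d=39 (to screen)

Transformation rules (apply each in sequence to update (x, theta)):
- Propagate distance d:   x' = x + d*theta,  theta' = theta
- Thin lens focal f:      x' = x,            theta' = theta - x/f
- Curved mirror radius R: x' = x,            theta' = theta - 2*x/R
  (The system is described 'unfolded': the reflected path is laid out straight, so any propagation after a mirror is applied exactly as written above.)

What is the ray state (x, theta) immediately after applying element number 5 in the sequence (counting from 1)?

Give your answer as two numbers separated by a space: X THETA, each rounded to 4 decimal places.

Initial: x=1.0000 theta=-0.1000
After 1 (propagate distance d=18): x=-0.8000 theta=-0.1000
After 2 (thin lens f=-40): x=-0.8000 theta=-0.1200
After 3 (propagate distance d=13): x=-2.3600 theta=-0.1200
After 4 (thin lens f=50): x=-2.3600 theta=-0.0728
After 5 (propagate distance d=33): x=-4.7624 theta=-0.0728
Rounded to 4 decimal places: x = -4.7624, theta = -0.0728

Answer: -4.7624 -0.0728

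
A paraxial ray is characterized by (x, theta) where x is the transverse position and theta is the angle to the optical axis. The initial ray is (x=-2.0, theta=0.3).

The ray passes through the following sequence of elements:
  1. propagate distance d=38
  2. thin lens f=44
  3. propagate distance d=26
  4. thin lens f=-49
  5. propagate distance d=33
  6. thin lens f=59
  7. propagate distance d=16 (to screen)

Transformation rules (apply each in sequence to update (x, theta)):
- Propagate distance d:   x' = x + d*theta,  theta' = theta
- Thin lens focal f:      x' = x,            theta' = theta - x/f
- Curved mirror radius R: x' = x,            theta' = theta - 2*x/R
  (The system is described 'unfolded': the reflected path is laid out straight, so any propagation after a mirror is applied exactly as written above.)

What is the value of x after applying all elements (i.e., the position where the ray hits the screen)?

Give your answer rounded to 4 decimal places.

Initial: x=-2.0000 theta=0.3000
After 1 (propagate distance d=38): x=9.4000 theta=0.3000
After 2 (thin lens f=44): x=9.4000 theta=19/220 (≈0.0864)
After 3 (propagate distance d=26): x=1281/110 (≈11.6455) theta=19/220 (≈0.0864)
After 4 (thin lens f=-49): x=1281/110 (≈11.6455) theta=499/1540 (≈0.3240)
After 5 (propagate distance d=33): x=34401/1540 (≈22.3383) theta=499/1540 (≈0.3240)
After 6 (thin lens f=59): x=34401/1540 (≈22.3383) theta=-248/4543 (≈-0.0546)
After 7 (propagate distance d=16 (to screen)): x=1950299/90860 (≈21.4649) theta=-248/4543 (≈-0.0546)
Rounded to 4 decimal places: x = 21.4649

Answer: 21.4649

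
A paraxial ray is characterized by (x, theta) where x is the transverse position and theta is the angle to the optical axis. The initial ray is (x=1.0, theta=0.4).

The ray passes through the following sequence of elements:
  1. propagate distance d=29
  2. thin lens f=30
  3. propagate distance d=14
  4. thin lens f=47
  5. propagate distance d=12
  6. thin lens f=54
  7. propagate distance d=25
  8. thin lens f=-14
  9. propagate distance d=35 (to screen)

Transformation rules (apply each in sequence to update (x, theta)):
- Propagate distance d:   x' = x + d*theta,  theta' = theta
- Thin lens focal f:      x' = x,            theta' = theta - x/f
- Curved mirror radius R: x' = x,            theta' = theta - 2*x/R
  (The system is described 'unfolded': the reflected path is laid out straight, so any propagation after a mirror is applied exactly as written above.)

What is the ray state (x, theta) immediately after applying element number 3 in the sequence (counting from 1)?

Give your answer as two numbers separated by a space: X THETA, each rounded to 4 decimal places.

Initial: x=1.0000 theta=0.4000
After 1 (propagate distance d=29): x=12.6000 theta=0.4000
After 2 (thin lens f=30): x=12.6000 theta=-0.0200
After 3 (propagate distance d=14): x=12.3200 theta=-0.0200
Rounded to 4 decimal places: x = 12.3200, theta = -0.0200

Answer: 12.3200 -0.0200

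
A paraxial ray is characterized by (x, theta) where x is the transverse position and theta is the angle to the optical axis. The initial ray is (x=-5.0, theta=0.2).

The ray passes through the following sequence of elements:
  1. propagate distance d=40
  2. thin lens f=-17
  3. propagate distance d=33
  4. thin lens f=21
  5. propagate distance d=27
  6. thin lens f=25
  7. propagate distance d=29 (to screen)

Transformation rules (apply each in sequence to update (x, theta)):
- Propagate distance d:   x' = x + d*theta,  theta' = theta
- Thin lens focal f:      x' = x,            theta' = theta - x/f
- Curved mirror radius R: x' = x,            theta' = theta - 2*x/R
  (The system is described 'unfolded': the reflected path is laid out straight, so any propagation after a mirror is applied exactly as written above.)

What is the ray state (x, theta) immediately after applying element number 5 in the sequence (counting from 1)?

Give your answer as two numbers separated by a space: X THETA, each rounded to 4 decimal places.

Initial: x=-5.0000 theta=0.2000
After 1 (propagate distance d=40): x=3.0000 theta=0.2000
After 2 (thin lens f=-17): x=3.0000 theta=32/85 (≈0.3765)
After 3 (propagate distance d=33): x=1311/85 (≈15.4235) theta=32/85 (≈0.3765)
After 4 (thin lens f=21): x=1311/85 (≈15.4235) theta=-213/595 (≈-0.3580)
After 5 (propagate distance d=27): x=3426/595 (≈5.7580) theta=-213/595 (≈-0.3580)
Rounded to 4 decimal places: x = 5.7580, theta = -0.3580

Answer: 5.7580 -0.3580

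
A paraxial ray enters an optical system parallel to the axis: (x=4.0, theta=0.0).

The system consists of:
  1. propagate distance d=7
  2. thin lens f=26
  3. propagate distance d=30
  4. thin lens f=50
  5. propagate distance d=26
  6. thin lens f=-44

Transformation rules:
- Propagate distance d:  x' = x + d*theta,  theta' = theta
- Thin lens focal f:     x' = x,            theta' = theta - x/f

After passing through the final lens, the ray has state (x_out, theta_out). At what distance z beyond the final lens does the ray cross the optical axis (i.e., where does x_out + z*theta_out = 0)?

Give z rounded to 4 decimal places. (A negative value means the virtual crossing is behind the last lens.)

Initial: x=4.0000 theta=0.0000
After 1 (propagate distance d=7): x=4.0000 theta=0.0000
After 2 (thin lens f=26): x=4.0000 theta=-2/13 (≈-0.1538)
After 3 (propagate distance d=30): x=-8/13 (≈-0.6154) theta=-2/13 (≈-0.1538)
After 4 (thin lens f=50): x=-8/13 (≈-0.6154) theta=-46/325 (≈-0.1415)
After 5 (propagate distance d=26): x=-1396/325 (≈-4.2954) theta=-46/325 (≈-0.1415)
After 6 (thin lens f=-44): x=-1396/325 (≈-4.2954) theta=-171/715 (≈-0.2392)
z_focus = -x_out/theta_out = -(-1396/325)/(-171/715) = -15356/855 ≈ -17.9602
Rounded to 4 decimal places: z = -17.9602

Answer: -17.9602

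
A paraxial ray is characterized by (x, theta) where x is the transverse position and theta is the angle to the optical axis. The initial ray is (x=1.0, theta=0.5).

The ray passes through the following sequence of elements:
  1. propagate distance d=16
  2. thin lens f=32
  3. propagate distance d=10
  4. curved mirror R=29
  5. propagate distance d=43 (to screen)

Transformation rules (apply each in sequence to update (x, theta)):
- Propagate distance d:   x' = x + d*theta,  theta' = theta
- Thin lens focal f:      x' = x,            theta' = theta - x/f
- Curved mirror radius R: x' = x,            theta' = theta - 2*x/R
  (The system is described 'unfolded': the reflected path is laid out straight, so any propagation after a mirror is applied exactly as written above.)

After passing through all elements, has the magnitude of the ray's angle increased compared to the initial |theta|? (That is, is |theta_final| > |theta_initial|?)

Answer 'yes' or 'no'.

Answer: yes

Derivation:
Initial: x=1.0000 theta=0.5000
After 1 (propagate distance d=16): x=9.0000 theta=0.5000
After 2 (thin lens f=32): x=9.0000 theta=7/32 (≈0.2188)
After 3 (propagate distance d=10): x=11.1875 theta=7/32 (≈0.2188)
After 4 (curved mirror R=29): x=11.1875 theta=-513/928 (≈-0.5528)
After 5 (propagate distance d=43 (to screen)): x=-11677/928 (≈-12.5830) theta=-513/928 (≈-0.5528)
|theta_initial|=0.5000 |theta_final|=513/928 (≈0.5528) -> increased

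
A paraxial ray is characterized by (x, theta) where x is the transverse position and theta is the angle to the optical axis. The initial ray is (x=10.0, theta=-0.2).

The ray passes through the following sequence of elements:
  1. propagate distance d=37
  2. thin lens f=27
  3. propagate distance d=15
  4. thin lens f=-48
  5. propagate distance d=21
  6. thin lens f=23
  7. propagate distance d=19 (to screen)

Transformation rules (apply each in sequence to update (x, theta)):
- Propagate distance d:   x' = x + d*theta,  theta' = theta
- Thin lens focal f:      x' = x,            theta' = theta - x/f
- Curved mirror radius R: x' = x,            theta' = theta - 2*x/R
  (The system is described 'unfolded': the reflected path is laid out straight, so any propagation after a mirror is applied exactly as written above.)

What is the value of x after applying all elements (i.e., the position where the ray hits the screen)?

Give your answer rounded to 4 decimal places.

Initial: x=10.0000 theta=-0.2000
After 1 (propagate distance d=37): x=2.6000 theta=-0.2000
After 2 (thin lens f=27): x=2.6000 theta=-8/27 (≈-0.2963)
After 3 (propagate distance d=15): x=-83/45 (≈-1.8444) theta=-8/27 (≈-0.2963)
After 4 (thin lens f=-48): x=-83/45 (≈-1.8444) theta=-241/720 (≈-0.3347)
After 5 (propagate distance d=21): x=-6389/720 (≈-8.8736) theta=-241/720 (≈-0.3347)
After 6 (thin lens f=23): x=-6389/720 (≈-8.8736) theta=47/920 (≈0.0511)
After 7 (propagate distance d=19 (to screen)): x=-130873/16560 (≈-7.9030) theta=47/920 (≈0.0511)
Rounded to 4 decimal places: x = -7.9030

Answer: -7.9030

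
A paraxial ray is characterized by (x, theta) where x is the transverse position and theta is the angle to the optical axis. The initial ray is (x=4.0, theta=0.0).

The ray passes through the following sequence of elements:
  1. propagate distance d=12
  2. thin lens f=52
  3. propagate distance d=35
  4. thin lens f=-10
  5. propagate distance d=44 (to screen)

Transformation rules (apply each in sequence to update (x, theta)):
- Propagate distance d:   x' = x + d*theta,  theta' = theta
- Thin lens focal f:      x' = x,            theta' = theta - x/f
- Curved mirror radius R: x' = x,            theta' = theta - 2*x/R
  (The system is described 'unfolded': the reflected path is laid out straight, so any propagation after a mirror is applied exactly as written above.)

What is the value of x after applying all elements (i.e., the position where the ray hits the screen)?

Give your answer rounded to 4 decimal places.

Answer: 3.6769

Derivation:
Initial: x=4.0000 theta=0.0000
After 1 (propagate distance d=12): x=4.0000 theta=0.0000
After 2 (thin lens f=52): x=4.0000 theta=-1/13 (≈-0.0769)
After 3 (propagate distance d=35): x=17/13 (≈1.3077) theta=-1/13 (≈-0.0769)
After 4 (thin lens f=-10): x=17/13 (≈1.3077) theta=7/130 (≈0.0538)
After 5 (propagate distance d=44 (to screen)): x=239/65 (≈3.6769) theta=7/130 (≈0.0538)
Rounded to 4 decimal places: x = 3.6769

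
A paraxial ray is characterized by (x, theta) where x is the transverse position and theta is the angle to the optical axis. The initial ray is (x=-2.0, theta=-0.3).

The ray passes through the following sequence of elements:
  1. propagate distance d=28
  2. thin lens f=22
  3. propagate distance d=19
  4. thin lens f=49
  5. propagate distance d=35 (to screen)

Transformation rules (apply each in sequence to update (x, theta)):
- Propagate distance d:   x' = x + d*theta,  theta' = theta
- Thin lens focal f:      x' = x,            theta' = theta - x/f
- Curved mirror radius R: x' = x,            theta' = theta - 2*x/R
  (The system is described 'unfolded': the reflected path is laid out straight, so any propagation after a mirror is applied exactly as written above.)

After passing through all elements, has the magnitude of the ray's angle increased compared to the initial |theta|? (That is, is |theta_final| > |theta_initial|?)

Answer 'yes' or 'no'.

Initial: x=-2.0000 theta=-0.3000
After 1 (propagate distance d=28): x=-10.4000 theta=-0.3000
After 2 (thin lens f=22): x=-10.4000 theta=19/110 (≈0.1727)
After 3 (propagate distance d=19): x=-783/110 (≈-7.1182) theta=19/110 (≈0.1727)
After 4 (thin lens f=49): x=-783/110 (≈-7.1182) theta=857/2695 (≈0.3180)
After 5 (propagate distance d=35 (to screen)): x=3089/770 (≈4.0117) theta=857/2695 (≈0.3180)
|theta_initial|=0.3000 |theta_final|=857/2695 (≈0.3180) -> increased

Answer: yes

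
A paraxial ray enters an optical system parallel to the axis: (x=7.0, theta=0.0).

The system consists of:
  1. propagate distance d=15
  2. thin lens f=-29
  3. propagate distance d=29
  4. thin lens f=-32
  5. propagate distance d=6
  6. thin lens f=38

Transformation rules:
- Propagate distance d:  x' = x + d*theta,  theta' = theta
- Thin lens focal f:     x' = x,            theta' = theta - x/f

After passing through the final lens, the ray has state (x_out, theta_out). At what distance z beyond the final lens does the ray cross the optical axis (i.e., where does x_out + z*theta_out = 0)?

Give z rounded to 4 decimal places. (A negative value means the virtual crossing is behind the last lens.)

Initial: x=7.0000 theta=0.0000
After 1 (propagate distance d=15): x=7.0000 theta=0.0000
After 2 (thin lens f=-29): x=7.0000 theta=7/29 (≈0.2414)
After 3 (propagate distance d=29): x=14.0000 theta=7/29 (≈0.2414)
After 4 (thin lens f=-32): x=14.0000 theta=315/464 (≈0.6789)
After 5 (propagate distance d=6): x=4193/232 (≈18.0733) theta=315/464 (≈0.6789)
After 6 (thin lens f=38): x=4193/232 (≈18.0733) theta=112/551 (≈0.2033)
z_focus = -x_out/theta_out = -(4193/232)/(112/551) = -11381/128 ≈ -88.9141
Rounded to 4 decimal places: z = -88.9141

Answer: -88.9141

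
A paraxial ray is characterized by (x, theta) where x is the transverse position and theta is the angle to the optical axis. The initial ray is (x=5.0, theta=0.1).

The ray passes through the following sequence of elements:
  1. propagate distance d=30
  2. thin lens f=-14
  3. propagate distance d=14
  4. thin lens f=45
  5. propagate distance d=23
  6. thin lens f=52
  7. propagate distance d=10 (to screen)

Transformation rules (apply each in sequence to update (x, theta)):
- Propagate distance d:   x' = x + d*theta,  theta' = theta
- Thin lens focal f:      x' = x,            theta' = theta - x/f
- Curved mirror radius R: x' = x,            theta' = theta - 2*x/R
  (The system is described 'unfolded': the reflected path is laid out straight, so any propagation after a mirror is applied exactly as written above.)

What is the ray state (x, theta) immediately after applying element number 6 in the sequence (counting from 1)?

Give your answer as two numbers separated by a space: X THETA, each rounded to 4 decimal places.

Answer: 23.9495 -0.1758

Derivation:
Initial: x=5.0000 theta=0.1000
After 1 (propagate distance d=30): x=8.0000 theta=0.1000
After 2 (thin lens f=-14): x=8.0000 theta=47/70 (≈0.6714)
After 3 (propagate distance d=14): x=17.4000 theta=47/70 (≈0.6714)
After 4 (thin lens f=45): x=17.4000 theta=299/1050 (≈0.2848)
After 5 (propagate distance d=23): x=25147/1050 (≈23.9495) theta=299/1050 (≈0.2848)
After 6 (thin lens f=52): x=25147/1050 (≈23.9495) theta=-9599/54600 (≈-0.1758)
Rounded to 4 decimal places: x = 23.9495, theta = -0.1758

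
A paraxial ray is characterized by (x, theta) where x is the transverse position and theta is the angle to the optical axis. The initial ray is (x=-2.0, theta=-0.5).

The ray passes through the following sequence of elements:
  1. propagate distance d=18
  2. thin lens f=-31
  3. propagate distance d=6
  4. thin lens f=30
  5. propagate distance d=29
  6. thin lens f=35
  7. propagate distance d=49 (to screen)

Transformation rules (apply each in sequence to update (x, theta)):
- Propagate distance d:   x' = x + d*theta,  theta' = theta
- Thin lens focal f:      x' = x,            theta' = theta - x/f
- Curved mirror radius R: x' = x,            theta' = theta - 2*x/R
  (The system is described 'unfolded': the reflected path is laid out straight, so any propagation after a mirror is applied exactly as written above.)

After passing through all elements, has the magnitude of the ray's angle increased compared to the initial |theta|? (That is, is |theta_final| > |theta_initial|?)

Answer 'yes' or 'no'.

Initial: x=-2.0000 theta=-0.5000
After 1 (propagate distance d=18): x=-11.0000 theta=-0.5000
After 2 (thin lens f=-31): x=-11.0000 theta=-53/62 (≈-0.8548)
After 3 (propagate distance d=6): x=-500/31 (≈-16.1290) theta=-53/62 (≈-0.8548)
After 4 (thin lens f=30): x=-500/31 (≈-16.1290) theta=-59/186 (≈-0.3172)
After 5 (propagate distance d=29): x=-4711/186 (≈-25.3280) theta=-59/186 (≈-0.3172)
After 6 (thin lens f=35): x=-4711/186 (≈-25.3280) theta=63/155 (≈0.4065)
After 7 (propagate distance d=49 (to screen)): x=-5033/930 (≈-5.4118) theta=63/155 (≈0.4065)
|theta_initial|=0.5000 |theta_final|=63/155 (≈0.4065) -> not increased

Answer: no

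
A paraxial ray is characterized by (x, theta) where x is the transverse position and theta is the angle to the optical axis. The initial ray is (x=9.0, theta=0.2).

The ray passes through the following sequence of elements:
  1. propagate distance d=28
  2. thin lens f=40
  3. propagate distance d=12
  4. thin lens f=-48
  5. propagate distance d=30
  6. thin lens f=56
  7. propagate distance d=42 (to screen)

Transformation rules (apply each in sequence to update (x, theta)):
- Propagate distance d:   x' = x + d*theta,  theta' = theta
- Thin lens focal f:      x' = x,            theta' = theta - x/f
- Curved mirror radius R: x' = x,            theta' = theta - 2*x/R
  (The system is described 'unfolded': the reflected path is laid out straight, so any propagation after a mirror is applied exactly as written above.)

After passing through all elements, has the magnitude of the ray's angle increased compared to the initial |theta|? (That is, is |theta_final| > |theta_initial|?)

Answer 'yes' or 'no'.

Answer: no

Derivation:
Initial: x=9.0000 theta=0.2000
After 1 (propagate distance d=28): x=14.6000 theta=0.2000
After 2 (thin lens f=40): x=14.6000 theta=-0.1650
After 3 (propagate distance d=12): x=12.6200 theta=-0.1650
After 4 (thin lens f=-48): x=12.6200 theta=47/480 (≈0.0979)
After 5 (propagate distance d=30): x=15.5575 theta=47/480 (≈0.0979)
After 6 (thin lens f=56): x=15.5575 theta=-1727/9600 (≈-0.1799)
After 7 (propagate distance d=42 (to screen)): x=12803/1600 (≈8.0019) theta=-1727/9600 (≈-0.1799)
|theta_initial|=0.2000 |theta_final|=1727/9600 (≈0.1799) -> not increased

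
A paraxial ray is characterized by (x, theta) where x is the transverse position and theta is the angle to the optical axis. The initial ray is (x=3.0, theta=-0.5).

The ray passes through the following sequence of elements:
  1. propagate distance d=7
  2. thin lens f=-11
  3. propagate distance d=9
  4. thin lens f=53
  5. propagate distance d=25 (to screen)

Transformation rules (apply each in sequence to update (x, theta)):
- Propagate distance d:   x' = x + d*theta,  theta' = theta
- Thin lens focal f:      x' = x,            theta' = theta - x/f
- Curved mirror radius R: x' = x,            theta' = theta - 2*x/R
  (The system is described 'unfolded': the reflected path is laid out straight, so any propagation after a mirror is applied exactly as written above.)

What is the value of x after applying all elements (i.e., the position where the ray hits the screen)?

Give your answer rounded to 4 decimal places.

Answer: -16.4940

Derivation:
Initial: x=3.0000 theta=-0.5000
After 1 (propagate distance d=7): x=-0.5000 theta=-0.5000
After 2 (thin lens f=-11): x=-0.5000 theta=-6/11 (≈-0.5455)
After 3 (propagate distance d=9): x=-119/22 (≈-5.4091) theta=-6/11 (≈-0.5455)
After 4 (thin lens f=53): x=-119/22 (≈-5.4091) theta=-47/106 (≈-0.4434)
After 5 (propagate distance d=25 (to screen)): x=-9616/583 (≈-16.4940) theta=-47/106 (≈-0.4434)
Rounded to 4 decimal places: x = -16.4940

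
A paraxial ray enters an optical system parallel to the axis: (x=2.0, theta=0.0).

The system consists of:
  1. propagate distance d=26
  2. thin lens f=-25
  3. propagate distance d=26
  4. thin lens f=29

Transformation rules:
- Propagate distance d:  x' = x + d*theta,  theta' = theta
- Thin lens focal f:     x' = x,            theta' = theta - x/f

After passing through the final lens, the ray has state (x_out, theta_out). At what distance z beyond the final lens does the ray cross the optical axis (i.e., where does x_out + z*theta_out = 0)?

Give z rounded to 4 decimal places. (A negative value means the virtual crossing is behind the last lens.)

Initial: x=2.0000 theta=0.0000
After 1 (propagate distance d=26): x=2.0000 theta=0.0000
After 2 (thin lens f=-25): x=2.0000 theta=0.0800
After 3 (propagate distance d=26): x=4.0800 theta=0.0800
After 4 (thin lens f=29): x=4.0800 theta=-44/725 (≈-0.0607)
z_focus = -x_out/theta_out = -(4.0800)/(-44/725) = 1479/22 ≈ 67.2273
Rounded to 4 decimal places: z = 67.2273

Answer: 67.2273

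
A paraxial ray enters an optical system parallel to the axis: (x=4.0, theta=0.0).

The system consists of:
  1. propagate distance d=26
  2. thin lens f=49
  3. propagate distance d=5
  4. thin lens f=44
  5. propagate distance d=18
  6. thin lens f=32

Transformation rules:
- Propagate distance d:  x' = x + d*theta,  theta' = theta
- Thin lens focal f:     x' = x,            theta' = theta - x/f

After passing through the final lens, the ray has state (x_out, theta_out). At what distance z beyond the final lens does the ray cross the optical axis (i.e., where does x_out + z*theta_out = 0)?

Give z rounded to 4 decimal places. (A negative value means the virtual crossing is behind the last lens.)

Answer: 3.5556

Derivation:
Initial: x=4.0000 theta=0.0000
After 1 (propagate distance d=26): x=4.0000 theta=0.0000
After 2 (thin lens f=49): x=4.0000 theta=-4/49 (≈-0.0816)
After 3 (propagate distance d=5): x=176/49 (≈3.5918) theta=-4/49 (≈-0.0816)
After 4 (thin lens f=44): x=176/49 (≈3.5918) theta=-8/49 (≈-0.1633)
After 5 (propagate distance d=18): x=32/49 (≈0.6531) theta=-8/49 (≈-0.1633)
After 6 (thin lens f=32): x=32/49 (≈0.6531) theta=-9/49 (≈-0.1837)
z_focus = -x_out/theta_out = -(32/49)/(-9/49) = 32/9 ≈ 3.5556
Rounded to 4 decimal places: z = 3.5556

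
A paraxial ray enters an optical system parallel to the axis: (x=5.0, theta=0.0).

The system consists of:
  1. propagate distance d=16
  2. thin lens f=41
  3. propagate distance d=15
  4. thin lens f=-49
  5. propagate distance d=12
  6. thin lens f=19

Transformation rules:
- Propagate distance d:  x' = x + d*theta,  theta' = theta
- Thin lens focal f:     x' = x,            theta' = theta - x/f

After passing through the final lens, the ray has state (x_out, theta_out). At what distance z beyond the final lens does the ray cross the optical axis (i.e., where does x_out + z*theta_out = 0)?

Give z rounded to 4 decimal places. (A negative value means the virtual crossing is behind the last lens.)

Answer: 13.2139

Derivation:
Initial: x=5.0000 theta=0.0000
After 1 (propagate distance d=16): x=5.0000 theta=0.0000
After 2 (thin lens f=41): x=5.0000 theta=-5/41 (≈-0.1220)
After 3 (propagate distance d=15): x=130/41 (≈3.1707) theta=-5/41 (≈-0.1220)
After 4 (thin lens f=-49): x=130/41 (≈3.1707) theta=-115/2009 (≈-0.0572)
After 5 (propagate distance d=12): x=4990/2009 (≈2.4838) theta=-115/2009 (≈-0.0572)
After 6 (thin lens f=19): x=4990/2009 (≈2.4838) theta=-25/133 (≈-0.1880)
z_focus = -x_out/theta_out = -(4990/2009)/(-25/133) = 18962/1435 ≈ 13.2139
Rounded to 4 decimal places: z = 13.2139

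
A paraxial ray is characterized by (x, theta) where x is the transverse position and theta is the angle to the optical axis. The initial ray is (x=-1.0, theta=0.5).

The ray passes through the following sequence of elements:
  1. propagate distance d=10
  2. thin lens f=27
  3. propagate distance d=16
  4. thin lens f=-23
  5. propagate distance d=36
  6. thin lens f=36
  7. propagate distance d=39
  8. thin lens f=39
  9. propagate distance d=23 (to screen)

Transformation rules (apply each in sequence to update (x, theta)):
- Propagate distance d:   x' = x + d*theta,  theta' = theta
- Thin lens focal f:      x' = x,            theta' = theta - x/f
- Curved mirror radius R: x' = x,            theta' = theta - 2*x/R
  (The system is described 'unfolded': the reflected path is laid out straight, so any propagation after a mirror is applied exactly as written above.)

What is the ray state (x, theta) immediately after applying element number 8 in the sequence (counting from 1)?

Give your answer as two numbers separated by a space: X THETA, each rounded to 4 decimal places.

Initial: x=-1.0000 theta=0.5000
After 1 (propagate distance d=10): x=4.0000 theta=0.5000
After 2 (thin lens f=27): x=4.0000 theta=19/54 (≈0.3519)
After 3 (propagate distance d=16): x=260/27 (≈9.6296) theta=19/54 (≈0.3519)
After 4 (thin lens f=-23): x=260/27 (≈9.6296) theta=319/414 (≈0.7705)
After 5 (propagate distance d=36): x=23206/621 (≈37.3688) theta=319/414 (≈0.7705)
After 6 (thin lens f=36): x=23206/621 (≈37.3688) theta=-65/243 (≈-0.2675)
After 7 (propagate distance d=39): x=50183/1863 (≈26.9367) theta=-65/243 (≈-0.2675)
After 8 (thin lens f=39): x=50183/1863 (≈26.9367) theta=-23206/24219 (≈-0.9582)
Rounded to 4 decimal places: x = 26.9367, theta = -0.9582

Answer: 26.9367 -0.9582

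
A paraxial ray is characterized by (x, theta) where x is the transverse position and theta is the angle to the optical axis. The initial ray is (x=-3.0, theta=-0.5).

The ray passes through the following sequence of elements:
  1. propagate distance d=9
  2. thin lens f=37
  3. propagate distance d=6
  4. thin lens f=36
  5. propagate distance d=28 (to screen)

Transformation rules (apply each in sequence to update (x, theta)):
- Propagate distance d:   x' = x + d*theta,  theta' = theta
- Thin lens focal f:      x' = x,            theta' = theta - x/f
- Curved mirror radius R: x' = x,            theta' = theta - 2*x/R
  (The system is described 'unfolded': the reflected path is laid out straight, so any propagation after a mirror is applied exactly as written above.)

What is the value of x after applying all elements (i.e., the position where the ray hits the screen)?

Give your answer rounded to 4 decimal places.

Initial: x=-3.0000 theta=-0.5000
After 1 (propagate distance d=9): x=-7.5000 theta=-0.5000
After 2 (thin lens f=37): x=-7.5000 theta=-11/37 (≈-0.2973)
After 3 (propagate distance d=6): x=-687/74 (≈-9.2838) theta=-11/37 (≈-0.2973)
After 4 (thin lens f=36): x=-687/74 (≈-9.2838) theta=-35/888 (≈-0.0394)
After 5 (propagate distance d=28 (to screen)): x=-1153/111 (≈-10.3874) theta=-35/888 (≈-0.0394)
Rounded to 4 decimal places: x = -10.3874

Answer: -10.3874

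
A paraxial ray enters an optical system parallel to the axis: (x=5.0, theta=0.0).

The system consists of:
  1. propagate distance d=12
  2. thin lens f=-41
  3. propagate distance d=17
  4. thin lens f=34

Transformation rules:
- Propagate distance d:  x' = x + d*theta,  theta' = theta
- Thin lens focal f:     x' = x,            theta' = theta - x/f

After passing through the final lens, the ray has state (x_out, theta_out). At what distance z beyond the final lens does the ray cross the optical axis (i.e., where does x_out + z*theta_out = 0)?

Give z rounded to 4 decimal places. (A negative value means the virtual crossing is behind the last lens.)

Answer: 82.1667

Derivation:
Initial: x=5.0000 theta=0.0000
After 1 (propagate distance d=12): x=5.0000 theta=0.0000
After 2 (thin lens f=-41): x=5.0000 theta=5/41 (≈0.1220)
After 3 (propagate distance d=17): x=290/41 (≈7.0732) theta=5/41 (≈0.1220)
After 4 (thin lens f=34): x=290/41 (≈7.0732) theta=-60/697 (≈-0.0861)
z_focus = -x_out/theta_out = -(290/41)/(-60/697) = 493/6 ≈ 82.1667
Rounded to 4 decimal places: z = 82.1667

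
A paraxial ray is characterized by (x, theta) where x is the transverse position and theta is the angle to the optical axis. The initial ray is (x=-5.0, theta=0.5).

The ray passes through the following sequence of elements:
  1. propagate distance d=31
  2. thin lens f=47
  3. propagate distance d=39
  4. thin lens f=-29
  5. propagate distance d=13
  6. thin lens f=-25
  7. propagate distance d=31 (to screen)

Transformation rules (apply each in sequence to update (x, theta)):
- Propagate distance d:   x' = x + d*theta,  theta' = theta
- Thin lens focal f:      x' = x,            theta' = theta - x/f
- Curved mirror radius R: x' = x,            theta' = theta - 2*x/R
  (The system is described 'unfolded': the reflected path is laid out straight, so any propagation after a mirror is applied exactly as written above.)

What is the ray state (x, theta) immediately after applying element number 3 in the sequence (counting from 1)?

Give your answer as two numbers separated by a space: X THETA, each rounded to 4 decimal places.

Initial: x=-5.0000 theta=0.5000
After 1 (propagate distance d=31): x=10.5000 theta=0.5000
After 2 (thin lens f=47): x=10.5000 theta=13/47 (≈0.2766)
After 3 (propagate distance d=39): x=2001/94 (≈21.2872) theta=13/47 (≈0.2766)
Rounded to 4 decimal places: x = 21.2872, theta = 0.2766

Answer: 21.2872 0.2766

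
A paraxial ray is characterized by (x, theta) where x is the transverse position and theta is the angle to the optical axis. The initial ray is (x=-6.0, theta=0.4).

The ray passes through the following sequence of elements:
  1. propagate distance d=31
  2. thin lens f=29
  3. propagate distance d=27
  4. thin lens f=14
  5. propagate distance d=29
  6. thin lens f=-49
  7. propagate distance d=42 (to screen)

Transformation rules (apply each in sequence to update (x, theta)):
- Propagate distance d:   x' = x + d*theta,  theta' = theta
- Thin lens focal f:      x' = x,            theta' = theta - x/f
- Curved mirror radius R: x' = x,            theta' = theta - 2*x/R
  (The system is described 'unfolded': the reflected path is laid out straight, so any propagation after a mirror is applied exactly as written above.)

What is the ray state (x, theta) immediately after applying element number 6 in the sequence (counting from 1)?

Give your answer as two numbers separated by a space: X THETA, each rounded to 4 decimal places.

Initial: x=-6.0000 theta=0.4000
After 1 (propagate distance d=31): x=6.4000 theta=0.4000
After 2 (thin lens f=29): x=6.4000 theta=26/145 (≈0.1793)
After 3 (propagate distance d=27): x=326/29 (≈11.2414) theta=26/145 (≈0.1793)
After 4 (thin lens f=14): x=326/29 (≈11.2414) theta=-633/1015 (≈-0.6236)
After 5 (propagate distance d=29): x=-6947/1015 (≈-6.8443) theta=-633/1015 (≈-0.6236)
After 6 (thin lens f=-49): x=-6947/1015 (≈-6.8443) theta=-37964/49735 (≈-0.7633)
Rounded to 4 decimal places: x = -6.8443, theta = -0.7633

Answer: -6.8443 -0.7633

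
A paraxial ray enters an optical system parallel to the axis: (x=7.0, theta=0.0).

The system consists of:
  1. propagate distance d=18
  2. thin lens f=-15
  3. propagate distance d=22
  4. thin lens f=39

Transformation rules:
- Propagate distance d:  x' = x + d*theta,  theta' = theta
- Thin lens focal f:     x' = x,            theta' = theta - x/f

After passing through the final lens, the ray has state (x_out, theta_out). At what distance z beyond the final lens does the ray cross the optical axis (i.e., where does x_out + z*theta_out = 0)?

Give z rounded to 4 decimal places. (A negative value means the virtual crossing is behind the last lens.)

Initial: x=7.0000 theta=0.0000
After 1 (propagate distance d=18): x=7.0000 theta=0.0000
After 2 (thin lens f=-15): x=7.0000 theta=7/15 (≈0.4667)
After 3 (propagate distance d=22): x=259/15 (≈17.2667) theta=7/15 (≈0.4667)
After 4 (thin lens f=39): x=259/15 (≈17.2667) theta=14/585 (≈0.0239)
z_focus = -x_out/theta_out = -(259/15)/(14/585) = -721.5000
Rounded to 4 decimal places: z = -721.5000

Answer: -721.5000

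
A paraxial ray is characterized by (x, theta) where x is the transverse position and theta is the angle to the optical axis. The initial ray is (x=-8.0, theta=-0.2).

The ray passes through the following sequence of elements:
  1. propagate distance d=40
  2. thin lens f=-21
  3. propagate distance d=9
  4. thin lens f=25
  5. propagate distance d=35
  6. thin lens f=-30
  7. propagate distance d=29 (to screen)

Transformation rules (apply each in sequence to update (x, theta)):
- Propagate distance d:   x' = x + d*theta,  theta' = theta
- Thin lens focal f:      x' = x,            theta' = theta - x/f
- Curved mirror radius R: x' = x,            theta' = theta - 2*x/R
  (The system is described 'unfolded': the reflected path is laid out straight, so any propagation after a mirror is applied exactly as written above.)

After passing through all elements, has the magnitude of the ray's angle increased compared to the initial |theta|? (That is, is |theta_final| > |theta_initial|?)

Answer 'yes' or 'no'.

Initial: x=-8.0000 theta=-0.2000
After 1 (propagate distance d=40): x=-16.0000 theta=-0.2000
After 2 (thin lens f=-21): x=-16.0000 theta=-101/105 (≈-0.9619)
After 3 (propagate distance d=9): x=-863/35 (≈-24.6571) theta=-101/105 (≈-0.9619)
After 4 (thin lens f=25): x=-863/35 (≈-24.6571) theta=64/2625 (≈0.0244)
After 5 (propagate distance d=35): x=-12497/525 (≈-23.8038) theta=64/2625 (≈0.0244)
After 6 (thin lens f=-30): x=-12497/525 (≈-23.8038) theta=-12113/15750 (≈-0.7691)
After 7 (propagate distance d=29 (to screen)): x=-103741/2250 (≈-46.1071) theta=-12113/15750 (≈-0.7691)
|theta_initial|=0.2000 |theta_final|=12113/15750 (≈0.7691) -> increased

Answer: yes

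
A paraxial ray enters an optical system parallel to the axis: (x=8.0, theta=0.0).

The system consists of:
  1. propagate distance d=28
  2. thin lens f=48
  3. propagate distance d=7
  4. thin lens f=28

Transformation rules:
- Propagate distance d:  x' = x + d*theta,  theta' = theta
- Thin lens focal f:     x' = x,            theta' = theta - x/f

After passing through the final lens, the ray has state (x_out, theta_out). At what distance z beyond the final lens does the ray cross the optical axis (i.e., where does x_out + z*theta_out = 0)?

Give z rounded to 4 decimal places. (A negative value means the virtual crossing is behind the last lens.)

Answer: 16.6377

Derivation:
Initial: x=8.0000 theta=0.0000
After 1 (propagate distance d=28): x=8.0000 theta=0.0000
After 2 (thin lens f=48): x=8.0000 theta=-1/6 (≈-0.1667)
After 3 (propagate distance d=7): x=41/6 (≈6.8333) theta=-1/6 (≈-0.1667)
After 4 (thin lens f=28): x=41/6 (≈6.8333) theta=-23/56 (≈-0.4107)
z_focus = -x_out/theta_out = -(41/6)/(-23/56) = 1148/69 ≈ 16.6377
Rounded to 4 decimal places: z = 16.6377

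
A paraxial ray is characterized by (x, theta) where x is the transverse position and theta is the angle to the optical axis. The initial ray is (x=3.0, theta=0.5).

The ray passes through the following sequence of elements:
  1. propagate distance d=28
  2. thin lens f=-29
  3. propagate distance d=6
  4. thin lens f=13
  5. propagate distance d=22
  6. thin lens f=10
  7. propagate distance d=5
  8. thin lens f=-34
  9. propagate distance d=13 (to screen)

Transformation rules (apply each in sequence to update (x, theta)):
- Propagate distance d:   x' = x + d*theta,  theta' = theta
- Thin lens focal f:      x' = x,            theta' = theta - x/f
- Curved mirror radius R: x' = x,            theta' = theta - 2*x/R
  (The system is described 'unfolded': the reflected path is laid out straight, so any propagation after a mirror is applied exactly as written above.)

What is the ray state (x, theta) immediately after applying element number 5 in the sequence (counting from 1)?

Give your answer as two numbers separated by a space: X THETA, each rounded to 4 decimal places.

Answer: 7.6154 -0.7228

Derivation:
Initial: x=3.0000 theta=0.5000
After 1 (propagate distance d=28): x=17.0000 theta=0.5000
After 2 (thin lens f=-29): x=17.0000 theta=63/58 (≈1.0862)
After 3 (propagate distance d=6): x=682/29 (≈23.5172) theta=63/58 (≈1.0862)
After 4 (thin lens f=13): x=682/29 (≈23.5172) theta=-545/754 (≈-0.7228)
After 5 (propagate distance d=22): x=99/13 (≈7.6154) theta=-545/754 (≈-0.7228)
Rounded to 4 decimal places: x = 7.6154, theta = -0.7228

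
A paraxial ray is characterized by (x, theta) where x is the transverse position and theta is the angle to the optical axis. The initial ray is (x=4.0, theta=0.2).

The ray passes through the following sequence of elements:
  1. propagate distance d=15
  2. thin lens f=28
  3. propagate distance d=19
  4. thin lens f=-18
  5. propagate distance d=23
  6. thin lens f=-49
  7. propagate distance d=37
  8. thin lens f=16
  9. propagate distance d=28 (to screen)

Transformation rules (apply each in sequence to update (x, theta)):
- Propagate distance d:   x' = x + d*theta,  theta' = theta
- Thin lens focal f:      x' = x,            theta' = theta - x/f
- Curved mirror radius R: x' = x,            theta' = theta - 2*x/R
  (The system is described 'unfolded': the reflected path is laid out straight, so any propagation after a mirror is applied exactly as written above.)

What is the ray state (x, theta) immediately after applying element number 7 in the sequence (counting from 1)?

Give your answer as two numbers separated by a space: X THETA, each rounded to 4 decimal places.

Answer: 32.7540 0.5439

Derivation:
Initial: x=4.0000 theta=0.2000
After 1 (propagate distance d=15): x=7.0000 theta=0.2000
After 2 (thin lens f=28): x=7.0000 theta=-0.0500
After 3 (propagate distance d=19): x=6.0500 theta=-0.0500
After 4 (thin lens f=-18): x=6.0500 theta=103/360 (≈0.2861)
After 5 (propagate distance d=23): x=4547/360 (≈12.6306) theta=103/360 (≈0.2861)
After 6 (thin lens f=-49): x=4547/360 (≈12.6306) theta=533/980 (≈0.5439)
After 7 (propagate distance d=37): x=577781/17640 (≈32.7540) theta=533/980 (≈0.5439)
Rounded to 4 decimal places: x = 32.7540, theta = 0.5439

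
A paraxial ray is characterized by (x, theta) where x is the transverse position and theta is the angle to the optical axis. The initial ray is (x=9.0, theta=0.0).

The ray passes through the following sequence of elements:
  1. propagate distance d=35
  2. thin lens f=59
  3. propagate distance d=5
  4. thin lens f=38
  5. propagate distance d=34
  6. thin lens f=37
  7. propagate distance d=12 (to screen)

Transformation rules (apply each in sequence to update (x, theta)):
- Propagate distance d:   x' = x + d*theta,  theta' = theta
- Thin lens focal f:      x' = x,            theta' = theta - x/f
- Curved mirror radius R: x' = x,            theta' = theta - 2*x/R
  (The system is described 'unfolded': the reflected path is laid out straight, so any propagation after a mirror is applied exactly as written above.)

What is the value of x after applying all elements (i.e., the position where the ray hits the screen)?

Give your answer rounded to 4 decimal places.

Answer: -7.3502

Derivation:
Initial: x=9.0000 theta=0.0000
After 1 (propagate distance d=35): x=9.0000 theta=0.0000
After 2 (thin lens f=59): x=9.0000 theta=-9/59 (≈-0.1525)
After 3 (propagate distance d=5): x=486/59 (≈8.2373) theta=-9/59 (≈-0.1525)
After 4 (thin lens f=38): x=486/59 (≈8.2373) theta=-414/1121 (≈-0.3693)
After 5 (propagate distance d=34): x=-4842/1121 (≈-4.3194) theta=-414/1121 (≈-0.3693)
After 6 (thin lens f=37): x=-4842/1121 (≈-4.3194) theta=-10476/41477 (≈-0.2526)
After 7 (propagate distance d=12 (to screen)): x=-304866/41477 (≈-7.3502) theta=-10476/41477 (≈-0.2526)
Rounded to 4 decimal places: x = -7.3502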